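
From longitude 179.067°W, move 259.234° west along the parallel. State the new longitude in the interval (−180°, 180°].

78.301°W

Start at -179.067°; shift −259.234° → -438.301°.
-438.301° lies outside (−180°, 180°]; add 360° → -78.301°.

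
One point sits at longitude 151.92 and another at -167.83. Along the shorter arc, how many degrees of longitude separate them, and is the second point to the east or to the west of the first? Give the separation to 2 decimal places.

Raw difference: -167.83 − 151.92 = -319.75°.
Normalise into (−180°, 180°]: -319.75° + 360° = 40.25°.
Positive ⇒ the second point lies to the east; separation 40.25°.

40.25° east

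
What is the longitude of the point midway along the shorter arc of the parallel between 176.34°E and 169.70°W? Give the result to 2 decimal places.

176.68°W

Signed shortest Δλ from +176.34° to -169.70° is +13.96°.
Midpoint longitude = +176.34° + (+13.96°)/2 = +176.34° + 6.98° = +183.32°.
Normalise into (−180°, 180°]: -176.68°.
(The naïve average (+176.34 + -169.70)/2 = 3.32° is on the wrong side of the globe.)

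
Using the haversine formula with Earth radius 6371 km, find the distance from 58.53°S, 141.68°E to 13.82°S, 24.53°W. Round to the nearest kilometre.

11873 km

Δλ = -24.53 − 141.68 = -166.21°.
Δφ = -13.82 − -58.53 = 44.71°.
a = sin²(Δφ/2) + cos φ₁ · cos φ₂ · sin²(Δλ/2) = 0.644295.
c = 2·atan2(√a, √(1−a)) = 1.86355 rad → d = 6371·c ≈ 11872.68 km.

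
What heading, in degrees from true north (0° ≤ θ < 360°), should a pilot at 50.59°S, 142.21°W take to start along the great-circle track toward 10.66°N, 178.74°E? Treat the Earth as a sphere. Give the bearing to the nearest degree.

319°

Δλ = 178.74 − -142.21 = 320.95°; wrapped into (−180°, 180°]: -39.05°.
θ = atan2( sin Δλ · cos φ₂ , cos φ₁ · sin φ₂ − sin φ₁ · cos φ₂ · cos Δλ )
  = atan2(-0.61913, 0.70710) = -41.205° → normalised to [0°, 360°): 318.795°.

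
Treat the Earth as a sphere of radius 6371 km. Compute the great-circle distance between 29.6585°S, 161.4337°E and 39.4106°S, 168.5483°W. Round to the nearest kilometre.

2939 km

Δλ = -168.5483 − 161.4337 = -329.9820°; wrapped into (−180°, 180°]: 30.0180°.
Δφ = -39.4106 − -29.6585 = -9.7521°.
a = sin²(Δφ/2) + cos φ₁ · cos φ₂ · sin²(Δλ/2) = 0.052253.
c = 2·atan2(√a, √(1−a)) = 0.46126 rad → d = 6371·c ≈ 2938.66 km.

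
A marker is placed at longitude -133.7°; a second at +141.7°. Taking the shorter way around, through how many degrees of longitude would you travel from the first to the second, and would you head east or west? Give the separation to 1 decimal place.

Raw difference: 141.7 − -133.7 = 275.4°.
Normalise into (−180°, 180°]: 275.4° − 360° = -84.6°.
Negative ⇒ the second point lies to the west; separation 84.6°.

84.6° west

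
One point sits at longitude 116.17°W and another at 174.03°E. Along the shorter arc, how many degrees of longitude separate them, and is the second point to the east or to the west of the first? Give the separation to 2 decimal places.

69.80° west

Raw difference: 174.03 − -116.17 = 290.2°.
Normalise into (−180°, 180°]: 290.2° − 360° = -69.8°.
Negative ⇒ the second point lies to the west; separation 69.80°.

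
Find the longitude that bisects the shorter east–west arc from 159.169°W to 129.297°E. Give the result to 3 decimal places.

Signed shortest Δλ from -159.169° to +129.297° is -71.534°.
Midpoint longitude = -159.169° + (-71.534°)/2 = -159.169° − 35.767° = -194.936°.
Normalise into (−180°, 180°]: +165.064°.
(The naïve average (-159.169 + +129.297)/2 = -14.936° is on the wrong side of the globe.)

165.064°E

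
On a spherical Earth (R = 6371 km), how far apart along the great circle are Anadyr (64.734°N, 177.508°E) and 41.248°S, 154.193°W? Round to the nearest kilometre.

12040 km

Δλ = -154.193 − 177.508 = -331.701°; wrapped into (−180°, 180°]: 28.299°.
Δφ = -41.248 − 64.734 = -105.982°.
a = sin²(Δφ/2) + cos φ₁ · cos φ₂ · sin²(Δλ/2) = 0.656844.
c = 2·atan2(√a, √(1−a)) = 1.88987 rad → d = 6371·c ≈ 12040.37 km.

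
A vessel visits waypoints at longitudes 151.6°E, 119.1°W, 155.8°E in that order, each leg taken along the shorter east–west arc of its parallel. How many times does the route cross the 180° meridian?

Leg 1: +151.6° → -119.1°, shortest Δλ = 89.3° (east) — crosses 180°.
Leg 2: -119.1° → +155.8°, shortest Δλ = -85.1° (west) — crosses 180°.
Total crossings: 2.

2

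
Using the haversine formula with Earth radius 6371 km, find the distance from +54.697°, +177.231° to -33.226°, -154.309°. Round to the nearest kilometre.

Δλ = -154.309 − 177.231 = -331.540°; wrapped into (−180°, 180°]: 28.460°.
Δφ = -33.226 − 54.697 = -87.923°.
a = sin²(Δφ/2) + cos φ₁ · cos φ₂ · sin²(Δλ/2) = 0.511090.
c = 2·atan2(√a, √(1−a)) = 1.59298 rad → d = 6371·c ≈ 10148.86 km.

10149 km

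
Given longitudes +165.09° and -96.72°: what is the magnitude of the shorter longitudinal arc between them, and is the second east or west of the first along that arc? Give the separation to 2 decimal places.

98.19° east

Raw difference: -96.72 − 165.09 = -261.81°.
Normalise into (−180°, 180°]: -261.81° + 360° = 98.19°.
Positive ⇒ the second point lies to the east; separation 98.19°.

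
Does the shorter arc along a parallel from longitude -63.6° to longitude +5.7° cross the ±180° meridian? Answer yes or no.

Signed shortest Δλ = ((5.7 − -63.6 + 180) mod 360) − 180 = 69.3°.
Going east by 69.3° from -63.6° reaches +5.7° without touching 180°.

No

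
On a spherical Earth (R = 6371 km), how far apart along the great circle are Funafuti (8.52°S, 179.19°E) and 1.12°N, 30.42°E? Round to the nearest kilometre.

16461 km

Δλ = 30.42 − 179.19 = -148.77°.
Δφ = 1.12 − -8.52 = 9.64°.
a = sin²(Δφ/2) + cos φ₁ · cos φ₂ · sin²(Δλ/2) = 0.924195.
c = 2·atan2(√a, √(1−a)) = 2.58373 rad → d = 6371·c ≈ 16460.97 km.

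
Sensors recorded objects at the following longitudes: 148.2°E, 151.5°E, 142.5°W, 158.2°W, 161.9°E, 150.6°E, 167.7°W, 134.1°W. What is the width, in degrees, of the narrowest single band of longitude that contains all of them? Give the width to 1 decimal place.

77.7°

Sort the longitudes: -167.7°, -158.2°, -142.5°, -134.1°, +148.2°, +150.6°, +151.5°, +161.9°.
Eastward gaps between consecutive values (wrapping around): 9.5°, 15.7°, 8.4°, 282.3°, 2.4°, 0.9°, 10.4°, 30.4°.
Largest gap = 282.3° ⇒ minimal covering band is its complement: 360° − 282.3° = 77.7°.
Band runs from +148.2° eastward to -134.1°, crossing the antimeridian.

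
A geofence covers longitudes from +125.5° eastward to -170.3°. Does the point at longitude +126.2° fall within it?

Band width going east from +125.5° to -170.3°: ((-170.3 − 125.5) mod 360) = 64.2°.
Offset of +126.2° east of the west edge: ((126.2 − 125.5) mod 360) = 0.7°.
0.7° ≤ 64.2° ⇒ inside.

Yes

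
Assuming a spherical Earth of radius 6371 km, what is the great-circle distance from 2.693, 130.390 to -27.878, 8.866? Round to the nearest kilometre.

13224 km

Δλ = 8.866 − 130.390 = -121.524°.
Δφ = -27.878 − 2.693 = -30.571°.
a = sin²(Δφ/2) + cos φ₁ · cos φ₂ · sin²(Δλ/2) = 0.741817.
c = 2·atan2(√a, √(1−a)) = 2.07560 rad → d = 6371·c ≈ 13223.64 km.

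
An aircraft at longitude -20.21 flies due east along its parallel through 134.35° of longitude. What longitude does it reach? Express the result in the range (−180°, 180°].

+114.14°

Start at -20.21°; shift +134.35° → +114.14°.
+114.14° already lies in (−180°, 180°].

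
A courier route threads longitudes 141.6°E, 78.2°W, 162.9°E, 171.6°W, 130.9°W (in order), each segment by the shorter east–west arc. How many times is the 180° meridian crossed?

3

Leg 1: +141.6° → -78.2°, shortest Δλ = 140.2° (east) — crosses 180°.
Leg 2: -78.2° → +162.9°, shortest Δλ = -118.9° (west) — crosses 180°.
Leg 3: +162.9° → -171.6°, shortest Δλ = 25.5° (east) — crosses 180°.
Leg 4: -171.6° → -130.9°, shortest Δλ = 40.7° (east) — does not cross 180°.
Total crossings: 3.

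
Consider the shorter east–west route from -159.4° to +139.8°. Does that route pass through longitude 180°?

Yes

Naïve |139.8 − -159.4| = 299.2° > 180°, so the shorter arc goes the other way round — across 180°.
Signed shortest Δλ = ((139.8 − -159.4 + 180) mod 360) − 180 = -60.8°.
Going west by 60.8° from -159.4° passes through 180° before reaching +139.8°.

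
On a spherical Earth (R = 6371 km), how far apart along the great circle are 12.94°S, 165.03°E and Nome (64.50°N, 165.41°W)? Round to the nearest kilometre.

8965 km

Δλ = -165.41 − 165.03 = -330.44°; wrapped into (−180°, 180°]: 29.56°.
Δφ = 64.50 − -12.94 = 77.44°.
a = sin²(Δφ/2) + cos φ₁ · cos φ₂ · sin²(Δλ/2) = 0.418575.
c = 2·atan2(√a, √(1−a)) = 1.40722 rad → d = 6371·c ≈ 8965.39 km.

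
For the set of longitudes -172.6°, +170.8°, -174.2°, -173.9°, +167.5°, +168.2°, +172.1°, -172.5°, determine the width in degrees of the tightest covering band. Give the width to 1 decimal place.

Sort the longitudes: -174.2°, -173.9°, -172.6°, -172.5°, +167.5°, +168.2°, +170.8°, +172.1°.
Eastward gaps between consecutive values (wrapping around): 0.3°, 1.3°, 0.1°, 340.0°, 0.7°, 2.6°, 1.3°, 13.7°.
Largest gap = 340.0° ⇒ minimal covering band is its complement: 360° − 340.0° = 20.0°.
Band runs from +167.5° eastward to -172.5°, crossing the antimeridian.

20.0°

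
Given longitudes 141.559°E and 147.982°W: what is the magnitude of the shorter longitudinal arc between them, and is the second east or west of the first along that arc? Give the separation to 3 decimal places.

70.459° east

Raw difference: -147.982 − 141.559 = -289.541°.
Normalise into (−180°, 180°]: -289.541° + 360° = 70.459°.
Positive ⇒ the second point lies to the east; separation 70.459°.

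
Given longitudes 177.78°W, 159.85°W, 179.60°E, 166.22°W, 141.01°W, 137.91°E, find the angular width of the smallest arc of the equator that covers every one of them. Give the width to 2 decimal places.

Sort the longitudes: -177.78°, -166.22°, -159.85°, -141.01°, +137.91°, +179.60°.
Eastward gaps between consecutive values (wrapping around): 11.56°, 6.37°, 18.84°, 278.92°, 41.69°, 2.62°.
Largest gap = 278.92° ⇒ minimal covering band is its complement: 360° − 278.92° = 81.08°.
Band runs from +137.91° eastward to -141.01°, crossing the antimeridian.

81.08°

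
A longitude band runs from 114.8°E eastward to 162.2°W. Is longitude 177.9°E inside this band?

Band width going east from +114.8° to -162.2°: ((-162.2 − 114.8) mod 360) = 83.0°.
Offset of +177.9° east of the west edge: ((177.9 − 114.8) mod 360) = 63.1°.
63.1° ≤ 83.0° ⇒ inside.

Yes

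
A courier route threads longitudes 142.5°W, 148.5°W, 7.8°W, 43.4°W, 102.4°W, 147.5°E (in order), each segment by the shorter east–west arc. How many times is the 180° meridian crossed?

1

Leg 1: -142.5° → -148.5°, shortest Δλ = -6.0° (west) — does not cross 180°.
Leg 2: -148.5° → -7.8°, shortest Δλ = 140.7° (east) — does not cross 180°.
Leg 3: -7.8° → -43.4°, shortest Δλ = -35.6° (west) — does not cross 180°.
Leg 4: -43.4° → -102.4°, shortest Δλ = -59.0° (west) — does not cross 180°.
Leg 5: -102.4° → +147.5°, shortest Δλ = -110.1° (west) — crosses 180°.
Total crossings: 1.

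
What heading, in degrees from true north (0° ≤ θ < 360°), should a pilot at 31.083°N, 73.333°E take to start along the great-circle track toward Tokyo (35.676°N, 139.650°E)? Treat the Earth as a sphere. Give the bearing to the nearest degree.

Δλ = 139.650 − 73.333 = 66.317°.
θ = atan2( sin Δλ · cos φ₂ , cos φ₁ · sin φ₂ − sin φ₁ · cos φ₂ · cos Δλ )
  = atan2(0.74392, 0.33101) = 66.013° → normalised to [0°, 360°): 66.013°.

66°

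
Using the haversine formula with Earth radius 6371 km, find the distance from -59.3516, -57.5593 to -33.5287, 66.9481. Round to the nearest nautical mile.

Δλ = 66.9481 − -57.5593 = 124.5074°.
Δφ = -33.5287 − -59.3516 = 25.8229°.
a = sin²(Δφ/2) + cos φ₁ · cos φ₂ · sin²(Δλ/2) = 0.382771.
c = 2·atan2(√a, √(1−a)) = 1.33413 rad → d = 6371·c ≈ 8499.77 km ≈ 4589.51 nmi.

4590 nmi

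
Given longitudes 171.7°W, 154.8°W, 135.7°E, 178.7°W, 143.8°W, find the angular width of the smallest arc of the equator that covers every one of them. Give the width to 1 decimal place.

80.5°

Sort the longitudes: -178.7°, -171.7°, -154.8°, -143.8°, +135.7°.
Eastward gaps between consecutive values (wrapping around): 7.0°, 16.9°, 11.0°, 279.5°, 45.6°.
Largest gap = 279.5° ⇒ minimal covering band is its complement: 360° − 279.5° = 80.5°.
Band runs from +135.7° eastward to -143.8°, crossing the antimeridian.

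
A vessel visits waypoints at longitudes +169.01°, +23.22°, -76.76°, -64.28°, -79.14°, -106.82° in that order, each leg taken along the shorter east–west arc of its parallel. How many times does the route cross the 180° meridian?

0

Leg 1: +169.01° → +23.22°, shortest Δλ = -145.79° (west) — does not cross 180°.
Leg 2: +23.22° → -76.76°, shortest Δλ = -99.98° (west) — does not cross 180°.
Leg 3: -76.76° → -64.28°, shortest Δλ = 12.48° (east) — does not cross 180°.
Leg 4: -64.28° → -79.14°, shortest Δλ = -14.86° (west) — does not cross 180°.
Leg 5: -79.14° → -106.82°, shortest Δλ = -27.68° (west) — does not cross 180°.
Total crossings: 0.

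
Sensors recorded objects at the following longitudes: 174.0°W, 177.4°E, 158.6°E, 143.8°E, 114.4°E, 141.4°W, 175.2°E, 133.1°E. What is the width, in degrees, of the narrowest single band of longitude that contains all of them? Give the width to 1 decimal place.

Sort the longitudes: -174.0°, -141.4°, +114.4°, +133.1°, +143.8°, +158.6°, +175.2°, +177.4°.
Eastward gaps between consecutive values (wrapping around): 32.6°, 255.8°, 18.7°, 10.7°, 14.8°, 16.6°, 2.2°, 8.6°.
Largest gap = 255.8° ⇒ minimal covering band is its complement: 360° − 255.8° = 104.2°.
Band runs from +114.4° eastward to -141.4°, crossing the antimeridian.

104.2°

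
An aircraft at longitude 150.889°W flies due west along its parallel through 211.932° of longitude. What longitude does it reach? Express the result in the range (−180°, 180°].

Start at -150.889°; shift −211.932° → -362.821°.
-362.821° lies outside (−180°, 180°]; add 360° → -2.821°.

2.821°W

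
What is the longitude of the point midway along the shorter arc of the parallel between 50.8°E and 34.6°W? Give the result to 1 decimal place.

Signed shortest Δλ from +50.8° to -34.6° is -85.4°.
Midpoint longitude = +50.8° + (-85.4°)/2 = +50.8° − 42.7° = +8.1°.

8.1°E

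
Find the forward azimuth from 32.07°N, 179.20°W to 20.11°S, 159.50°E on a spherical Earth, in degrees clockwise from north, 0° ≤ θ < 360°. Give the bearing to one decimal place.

204.3°

Δλ = 159.50 − -179.20 = 338.70°; wrapped into (−180°, 180°]: -21.30°.
θ = atan2( sin Δλ · cos φ₂ , cos φ₁ · sin φ₂ − sin φ₁ · cos φ₂ · cos Δλ )
  = atan2(-0.34111, -0.75588) = -155.712° → normalised to [0°, 360°): 204.288°.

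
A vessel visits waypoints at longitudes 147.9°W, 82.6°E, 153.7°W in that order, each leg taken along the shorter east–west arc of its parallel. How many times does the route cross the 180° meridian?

Leg 1: -147.9° → +82.6°, shortest Δλ = -129.5° (west) — crosses 180°.
Leg 2: +82.6° → -153.7°, shortest Δλ = 123.7° (east) — crosses 180°.
Total crossings: 2.

2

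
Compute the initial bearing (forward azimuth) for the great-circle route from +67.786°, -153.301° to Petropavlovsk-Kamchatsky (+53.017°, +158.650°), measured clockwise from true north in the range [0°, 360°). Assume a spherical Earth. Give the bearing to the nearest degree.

261°

Δλ = 158.650 − -153.301 = 311.951°; wrapped into (−180°, 180°]: -48.049°.
θ = atan2( sin Δλ · cos φ₂ , cos φ₁ · sin φ₂ − sin φ₁ · cos φ₂ · cos Δλ )
  = atan2(-0.44740, -0.07030) = -98.930° → normalised to [0°, 360°): 261.070°.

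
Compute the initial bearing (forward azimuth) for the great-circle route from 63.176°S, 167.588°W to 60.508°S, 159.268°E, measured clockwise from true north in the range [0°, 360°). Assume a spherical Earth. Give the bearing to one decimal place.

264.7°

Δλ = 159.268 − -167.588 = 326.856°; wrapped into (−180°, 180°]: -33.144°.
θ = atan2( sin Δλ · cos φ₂ , cos φ₁ · sin φ₂ − sin φ₁ · cos φ₂ · cos Δλ )
  = atan2(-0.26916, -0.02493) = -95.292° → normalised to [0°, 360°): 264.708°.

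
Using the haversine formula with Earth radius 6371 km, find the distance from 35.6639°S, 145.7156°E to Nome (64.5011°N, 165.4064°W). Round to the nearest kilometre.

11923 km

Δλ = -165.4064 − 145.7156 = -311.1220°; wrapped into (−180°, 180°]: 48.8780°.
Δφ = 64.5011 − -35.6639 = 100.1650°.
a = sin²(Δφ/2) + cos φ₁ · cos φ₂ · sin²(Δλ/2) = 0.648109.
c = 2·atan2(√a, √(1−a)) = 1.87153 rad → d = 6371·c ≈ 11923.49 km.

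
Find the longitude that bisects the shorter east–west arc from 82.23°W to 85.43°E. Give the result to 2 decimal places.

Signed shortest Δλ from -82.23° to +85.43° is +167.66°.
Midpoint longitude = -82.23° + (+167.66°)/2 = -82.23° + 83.83° = +1.60°.

1.60°E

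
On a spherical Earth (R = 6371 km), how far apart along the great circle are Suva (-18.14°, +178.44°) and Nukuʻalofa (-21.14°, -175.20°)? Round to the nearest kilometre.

745 km

Δλ = -175.20 − 178.44 = -353.64°; wrapped into (−180°, 180°]: 6.36°.
Δφ = -21.14 − -18.14 = -3.00°.
a = sin²(Δφ/2) + cos φ₁ · cos φ₂ · sin²(Δλ/2) = 0.003413.
c = 2·atan2(√a, √(1−a)) = 0.11690 rad → d = 6371·c ≈ 744.79 km.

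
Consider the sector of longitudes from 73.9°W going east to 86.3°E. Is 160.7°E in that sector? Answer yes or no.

Band width going east from -73.9° to +86.3°: ((86.3 − -73.9) mod 360) = 160.2°.
Offset of +160.7° east of the west edge: ((160.7 − -73.9) mod 360) = 234.6°.
234.6° > 160.2° ⇒ outside.

No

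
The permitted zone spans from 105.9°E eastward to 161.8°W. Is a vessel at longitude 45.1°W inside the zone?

Band width going east from +105.9° to -161.8°: ((-161.8 − 105.9) mod 360) = 92.3°.
Offset of -45.1° east of the west edge: ((-45.1 − 105.9) mod 360) = 209.0°.
209.0° > 92.3° ⇒ outside.

No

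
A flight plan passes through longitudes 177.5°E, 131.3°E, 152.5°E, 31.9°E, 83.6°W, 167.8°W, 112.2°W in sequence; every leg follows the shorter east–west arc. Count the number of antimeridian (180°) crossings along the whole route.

0

Leg 1: +177.5° → +131.3°, shortest Δλ = -46.2° (west) — does not cross 180°.
Leg 2: +131.3° → +152.5°, shortest Δλ = 21.2° (east) — does not cross 180°.
Leg 3: +152.5° → +31.9°, shortest Δλ = -120.6° (west) — does not cross 180°.
Leg 4: +31.9° → -83.6°, shortest Δλ = -115.5° (west) — does not cross 180°.
Leg 5: -83.6° → -167.8°, shortest Δλ = -84.2° (west) — does not cross 180°.
Leg 6: -167.8° → -112.2°, shortest Δλ = 55.6° (east) — does not cross 180°.
Total crossings: 0.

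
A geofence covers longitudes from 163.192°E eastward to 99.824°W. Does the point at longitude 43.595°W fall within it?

No

Band width going east from +163.192° to -99.824°: ((-99.824 − 163.192) mod 360) = 96.984°.
Offset of -43.595° east of the west edge: ((-43.595 − 163.192) mod 360) = 153.213°.
153.213° > 96.984° ⇒ outside.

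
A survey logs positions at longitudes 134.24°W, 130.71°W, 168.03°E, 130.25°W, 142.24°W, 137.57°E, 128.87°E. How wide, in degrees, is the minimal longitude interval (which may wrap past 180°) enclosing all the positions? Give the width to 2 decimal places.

100.88°

Sort the longitudes: -142.24°, -134.24°, -130.71°, -130.25°, +128.87°, +137.57°, +168.03°.
Eastward gaps between consecutive values (wrapping around): 8.00°, 3.53°, 0.46°, 259.12°, 8.70°, 30.46°, 49.73°.
Largest gap = 259.12° ⇒ minimal covering band is its complement: 360° − 259.12° = 100.88°.
Band runs from +128.87° eastward to -130.25°, crossing the antimeridian.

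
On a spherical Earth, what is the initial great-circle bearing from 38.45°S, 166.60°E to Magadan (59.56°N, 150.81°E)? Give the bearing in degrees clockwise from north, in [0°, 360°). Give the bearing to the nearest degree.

Δλ = 150.81 − 166.60 = -15.79°.
θ = atan2( sin Δλ · cos φ₂ , cos φ₁ · sin φ₂ − sin φ₁ · cos φ₂ · cos Δλ )
  = atan2(-0.13786, 0.97836) = -8.021° → normalised to [0°, 360°): 351.979°.

352°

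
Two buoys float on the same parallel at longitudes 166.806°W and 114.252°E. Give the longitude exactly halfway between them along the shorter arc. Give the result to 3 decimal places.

Signed shortest Δλ from -166.806° to +114.252° is -78.942°.
Midpoint longitude = -166.806° + (-78.942°)/2 = -166.806° − 39.471° = -206.277°.
Normalise into (−180°, 180°]: +153.723°.
(The naïve average (-166.806 + +114.252)/2 = -26.277° is on the wrong side of the globe.)

153.723°E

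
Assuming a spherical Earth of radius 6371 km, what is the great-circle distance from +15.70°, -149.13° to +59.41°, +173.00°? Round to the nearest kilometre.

5750 km

Δλ = 173.00 − -149.13 = 322.13°; wrapped into (−180°, 180°]: -37.87°.
Δφ = 59.41 − 15.70 = 43.71°.
a = sin²(Δφ/2) + cos φ₁ · cos φ₂ · sin²(Δλ/2) = 0.190162.
c = 2·atan2(√a, √(1−a)) = 0.90247 rad → d = 6371·c ≈ 5749.62 km.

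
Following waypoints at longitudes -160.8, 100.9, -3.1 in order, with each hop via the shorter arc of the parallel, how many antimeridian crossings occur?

Leg 1: -160.8° → +100.9°, shortest Δλ = -98.3° (west) — crosses 180°.
Leg 2: +100.9° → -3.1°, shortest Δλ = -104.0° (west) — does not cross 180°.
Total crossings: 1.

1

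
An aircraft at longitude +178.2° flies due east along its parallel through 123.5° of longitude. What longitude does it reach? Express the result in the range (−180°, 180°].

-58.3°

Start at +178.2°; shift +123.5° → +301.7°.
+301.7° lies outside (−180°, 180°]; subtract 360° → -58.3°.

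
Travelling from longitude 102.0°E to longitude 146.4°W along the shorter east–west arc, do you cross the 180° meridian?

Naïve |-146.4 − 102.0| = 248.4° > 180°, so the shorter arc goes the other way round — across 180°.
Signed shortest Δλ = ((-146.4 − 102.0 + 180) mod 360) − 180 = 111.6°.
Going east by 111.6° from +102.0° passes through 180° before reaching -146.4°.

Yes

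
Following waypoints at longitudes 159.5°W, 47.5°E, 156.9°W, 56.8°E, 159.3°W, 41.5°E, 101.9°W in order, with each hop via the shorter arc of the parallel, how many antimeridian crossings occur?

Leg 1: -159.5° → +47.5°, shortest Δλ = -153.0° (west) — crosses 180°.
Leg 2: +47.5° → -156.9°, shortest Δλ = 155.6° (east) — crosses 180°.
Leg 3: -156.9° → +56.8°, shortest Δλ = -146.3° (west) — crosses 180°.
Leg 4: +56.8° → -159.3°, shortest Δλ = 143.9° (east) — crosses 180°.
Leg 5: -159.3° → +41.5°, shortest Δλ = -159.2° (west) — crosses 180°.
Leg 6: +41.5° → -101.9°, shortest Δλ = -143.4° (west) — does not cross 180°.
Total crossings: 5.

5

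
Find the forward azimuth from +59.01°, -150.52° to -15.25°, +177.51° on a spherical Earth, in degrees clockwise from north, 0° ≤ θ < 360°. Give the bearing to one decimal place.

Δλ = 177.51 − -150.52 = 328.03°; wrapped into (−180°, 180°]: -31.97°.
θ = atan2( sin Δλ · cos φ₂ , cos φ₁ · sin φ₂ − sin φ₁ · cos φ₂ · cos Δλ )
  = atan2(-0.51083, -0.83706) = -148.606° → normalised to [0°, 360°): 211.394°.

211.4°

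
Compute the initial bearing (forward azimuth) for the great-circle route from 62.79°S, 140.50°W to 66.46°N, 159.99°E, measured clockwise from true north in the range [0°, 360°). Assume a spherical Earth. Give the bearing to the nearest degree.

Δλ = 159.99 − -140.50 = 300.49°; wrapped into (−180°, 180°]: -59.51°.
θ = atan2( sin Δλ · cos φ₂ , cos φ₁ · sin φ₂ − sin φ₁ · cos φ₂ · cos Δλ )
  = atan2(-0.34416, 0.59942) = -29.863° → normalised to [0°, 360°): 330.137°.

330°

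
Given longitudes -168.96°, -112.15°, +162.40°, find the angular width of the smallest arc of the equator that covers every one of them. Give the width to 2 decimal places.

85.45°

Sort the longitudes: -168.96°, -112.15°, +162.40°.
Eastward gaps between consecutive values (wrapping around): 56.81°, 274.55°, 28.64°.
Largest gap = 274.55° ⇒ minimal covering band is its complement: 360° − 274.55° = 85.45°.
Band runs from +162.40° eastward to -112.15°, crossing the antimeridian.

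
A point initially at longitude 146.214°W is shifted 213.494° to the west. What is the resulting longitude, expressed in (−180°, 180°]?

0.292°E

Start at -146.214°; shift −213.494° → -359.708°.
-359.708° lies outside (−180°, 180°]; add 360° → +0.292°.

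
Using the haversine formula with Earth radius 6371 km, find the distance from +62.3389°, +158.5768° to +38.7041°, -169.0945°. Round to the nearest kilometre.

Δλ = -169.0945 − 158.5768 = -327.6713°; wrapped into (−180°, 180°]: 32.3287°.
Δφ = 38.7041 − 62.3389 = -23.6348°.
a = sin²(Δφ/2) + cos φ₁ · cos φ₂ · sin²(Δλ/2) = 0.070019.
c = 2·atan2(√a, √(1−a)) = 0.53560 rad → d = 6371·c ≈ 3412.30 km.

3412 km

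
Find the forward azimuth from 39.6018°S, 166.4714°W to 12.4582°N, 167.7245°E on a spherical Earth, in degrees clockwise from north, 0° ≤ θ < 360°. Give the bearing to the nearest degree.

Δλ = 167.7245 − -166.4714 = 334.1959°; wrapped into (−180°, 180°]: -25.8041°.
θ = atan2( sin Δλ · cos φ₂ , cos φ₁ · sin φ₂ − sin φ₁ · cos φ₂ · cos Δλ )
  = atan2(-0.42505, 0.72659) = -30.327° → normalised to [0°, 360°): 329.673°.

330°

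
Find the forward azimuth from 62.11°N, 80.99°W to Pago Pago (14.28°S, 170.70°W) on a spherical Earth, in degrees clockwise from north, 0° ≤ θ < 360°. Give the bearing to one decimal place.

Δλ = -170.70 − -80.99 = -89.71°.
θ = atan2( sin Δλ · cos φ₂ , cos φ₁ · sin φ₂ − sin φ₁ · cos φ₂ · cos Δλ )
  = atan2(-0.96909, -0.11972) = -97.042° → normalised to [0°, 360°): 262.958°.

263.0°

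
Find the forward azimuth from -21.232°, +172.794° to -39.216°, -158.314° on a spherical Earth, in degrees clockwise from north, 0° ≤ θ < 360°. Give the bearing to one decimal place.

Δλ = -158.314 − 172.794 = -331.108°; wrapped into (−180°, 180°]: 28.892°.
θ = atan2( sin Δλ · cos φ₂ , cos φ₁ · sin φ₂ − sin φ₁ · cos φ₂ · cos Δλ )
  = atan2(0.37434, -0.34367) = 132.555° → normalised to [0°, 360°): 132.555°.

132.6°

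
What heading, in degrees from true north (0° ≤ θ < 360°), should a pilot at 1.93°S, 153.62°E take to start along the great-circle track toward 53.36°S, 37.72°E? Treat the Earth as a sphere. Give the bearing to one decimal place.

213.5°

Δλ = 37.72 − 153.62 = -115.90°.
θ = atan2( sin Δλ · cos φ₂ , cos φ₁ · sin φ₂ − sin φ₁ · cos φ₂ · cos Δλ )
  = atan2(-0.53684, -0.81073) = -146.488° → normalised to [0°, 360°): 213.512°.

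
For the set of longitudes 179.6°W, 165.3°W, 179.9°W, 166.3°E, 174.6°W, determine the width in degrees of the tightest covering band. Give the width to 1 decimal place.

Sort the longitudes: -179.9°, -179.6°, -174.6°, -165.3°, +166.3°.
Eastward gaps between consecutive values (wrapping around): 0.3°, 5.0°, 9.3°, 331.6°, 13.8°.
Largest gap = 331.6° ⇒ minimal covering band is its complement: 360° − 331.6° = 28.4°.
Band runs from +166.3° eastward to -165.3°, crossing the antimeridian.

28.4°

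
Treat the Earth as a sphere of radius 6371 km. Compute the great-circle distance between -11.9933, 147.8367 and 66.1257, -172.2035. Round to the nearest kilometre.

9283 km

Δλ = -172.2035 − 147.8367 = -320.0402°; wrapped into (−180°, 180°]: 39.9598°.
Δφ = 66.1257 − -11.9933 = 78.1190°.
a = sin²(Δφ/2) + cos φ₁ · cos φ₂ · sin²(Δλ/2) = 0.443282.
c = 2·atan2(√a, √(1−a)) = 1.45712 rad → d = 6371·c ≈ 9283.28 km.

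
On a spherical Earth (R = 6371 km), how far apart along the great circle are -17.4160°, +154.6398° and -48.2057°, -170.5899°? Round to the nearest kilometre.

4648 km

Δλ = -170.5899 − 154.6398 = -325.2297°; wrapped into (−180°, 180°]: 34.7703°.
Δφ = -48.2057 − -17.4160 = -30.7897°.
a = sin²(Δφ/2) + cos φ₁ · cos φ₂ · sin²(Δλ/2) = 0.127246.
c = 2·atan2(√a, √(1−a)) = 0.72950 rad → d = 6371·c ≈ 4647.64 km.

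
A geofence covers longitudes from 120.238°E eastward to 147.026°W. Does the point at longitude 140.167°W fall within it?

Band width going east from +120.238° to -147.026°: ((-147.026 − 120.238) mod 360) = 92.736°.
Offset of -140.167° east of the west edge: ((-140.167 − 120.238) mod 360) = 99.595°.
99.595° > 92.736° ⇒ outside.

No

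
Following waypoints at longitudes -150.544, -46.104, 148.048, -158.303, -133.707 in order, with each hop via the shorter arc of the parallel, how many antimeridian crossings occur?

2

Leg 1: -150.544° → -46.104°, shortest Δλ = 104.44° (east) — does not cross 180°.
Leg 2: -46.104° → +148.048°, shortest Δλ = -165.848° (west) — crosses 180°.
Leg 3: +148.048° → -158.303°, shortest Δλ = 53.649° (east) — crosses 180°.
Leg 4: -158.303° → -133.707°, shortest Δλ = 24.596° (east) — does not cross 180°.
Total crossings: 2.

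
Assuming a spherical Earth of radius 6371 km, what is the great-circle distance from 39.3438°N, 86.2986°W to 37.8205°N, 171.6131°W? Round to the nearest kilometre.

Δλ = -171.6131 − -86.2986 = -85.3145°.
Δφ = 37.8205 − 39.3438 = -1.5233°.
a = sin²(Δφ/2) + cos φ₁ · cos φ₂ · sin²(Δλ/2) = 0.280676.
c = 2·atan2(√a, √(1−a)) = 1.11670 rad → d = 6371·c ≈ 7114.52 km.

7115 km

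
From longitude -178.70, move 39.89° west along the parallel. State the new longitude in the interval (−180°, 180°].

+141.41°

Start at -178.70°; shift −39.89° → -218.59°.
-218.59° lies outside (−180°, 180°]; add 360° → +141.41°.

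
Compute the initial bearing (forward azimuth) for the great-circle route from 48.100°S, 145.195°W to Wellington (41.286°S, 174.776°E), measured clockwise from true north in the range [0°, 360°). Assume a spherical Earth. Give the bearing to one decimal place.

Δλ = 174.776 − -145.195 = 319.971°; wrapped into (−180°, 180°]: -40.029°.
θ = atan2( sin Δλ · cos φ₂ , cos φ₁ · sin φ₂ − sin φ₁ · cos φ₂ · cos Δλ )
  = atan2(-0.48330, -0.01239) = -91.468° → normalised to [0°, 360°): 268.532°.

268.5°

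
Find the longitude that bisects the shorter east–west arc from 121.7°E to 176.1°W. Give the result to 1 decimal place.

Signed shortest Δλ from +121.7° to -176.1° is +62.2°.
Midpoint longitude = +121.7° + (+62.2°)/2 = +121.7° + 31.1° = +152.8°.
(The naïve average (+121.7 + -176.1)/2 = -27.2° is on the wrong side of the globe.)

152.8°E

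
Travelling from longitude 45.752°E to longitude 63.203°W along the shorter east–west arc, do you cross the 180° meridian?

Signed shortest Δλ = ((-63.203 − 45.752 + 180) mod 360) − 180 = -108.955°.
Going west by 108.955° from +45.752° reaches -63.203° without touching 180°.

No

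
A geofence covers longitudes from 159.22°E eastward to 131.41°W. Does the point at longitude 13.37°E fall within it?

Band width going east from +159.22° to -131.41°: ((-131.41 − 159.22) mod 360) = 69.37°.
Offset of +13.37° east of the west edge: ((13.37 − 159.22) mod 360) = 214.15°.
214.15° > 69.37° ⇒ outside.

No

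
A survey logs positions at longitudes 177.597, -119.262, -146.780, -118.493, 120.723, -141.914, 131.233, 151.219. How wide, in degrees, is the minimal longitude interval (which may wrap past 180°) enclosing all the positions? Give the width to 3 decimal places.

Sort the longitudes: -146.780°, -141.914°, -119.262°, -118.493°, +120.723°, +131.233°, +151.219°, +177.597°.
Eastward gaps between consecutive values (wrapping around): 4.866°, 22.652°, 0.769°, 239.216°, 10.510°, 19.986°, 26.378°, 35.623°.
Largest gap = 239.216° ⇒ minimal covering band is its complement: 360° − 239.216° = 120.784°.
Band runs from +120.723° eastward to -118.493°, crossing the antimeridian.

120.784°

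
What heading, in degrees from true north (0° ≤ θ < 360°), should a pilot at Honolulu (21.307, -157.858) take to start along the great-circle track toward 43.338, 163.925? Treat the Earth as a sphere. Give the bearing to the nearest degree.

Δλ = 163.925 − -157.858 = 321.783°; wrapped into (−180°, 180°]: -38.217°.
θ = atan2( sin Δλ · cos φ₂ , cos φ₁ · sin φ₂ − sin φ₁ · cos φ₂ · cos Δλ )
  = atan2(-0.44995, 0.43175) = -46.182° → normalised to [0°, 360°): 313.818°.

314°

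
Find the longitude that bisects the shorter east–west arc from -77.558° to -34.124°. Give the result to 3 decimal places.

Signed shortest Δλ from -77.558° to -34.124° is +43.434°.
Midpoint longitude = -77.558° + (+43.434°)/2 = -77.558° + 21.717° = -55.841°.

-55.841°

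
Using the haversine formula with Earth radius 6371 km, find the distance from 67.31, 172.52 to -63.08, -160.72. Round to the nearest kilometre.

14657 km

Δλ = -160.72 − 172.52 = -333.24°; wrapped into (−180°, 180°]: 26.76°.
Δφ = -63.08 − 67.31 = -130.39°.
a = sin²(Δφ/2) + cos φ₁ · cos φ₂ · sin²(Δλ/2) = 0.833346.
c = 2·atan2(√a, √(1−a)) = 2.30056 rad → d = 6371·c ≈ 14656.85 km.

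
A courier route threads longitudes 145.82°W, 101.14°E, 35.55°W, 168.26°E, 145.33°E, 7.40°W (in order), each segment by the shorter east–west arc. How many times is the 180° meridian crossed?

Leg 1: -145.82° → +101.14°, shortest Δλ = -113.04° (west) — crosses 180°.
Leg 2: +101.14° → -35.55°, shortest Δλ = -136.69° (west) — does not cross 180°.
Leg 3: -35.55° → +168.26°, shortest Δλ = -156.19° (west) — crosses 180°.
Leg 4: +168.26° → +145.33°, shortest Δλ = -22.93° (west) — does not cross 180°.
Leg 5: +145.33° → -7.40°, shortest Δλ = -152.73° (west) — does not cross 180°.
Total crossings: 2.

2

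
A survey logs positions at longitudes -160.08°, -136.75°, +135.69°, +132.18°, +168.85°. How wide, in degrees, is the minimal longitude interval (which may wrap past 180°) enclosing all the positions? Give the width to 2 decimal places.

Sort the longitudes: -160.08°, -136.75°, +132.18°, +135.69°, +168.85°.
Eastward gaps between consecutive values (wrapping around): 23.33°, 268.93°, 3.51°, 33.16°, 31.07°.
Largest gap = 268.93° ⇒ minimal covering band is its complement: 360° − 268.93° = 91.07°.
Band runs from +132.18° eastward to -136.75°, crossing the antimeridian.

91.07°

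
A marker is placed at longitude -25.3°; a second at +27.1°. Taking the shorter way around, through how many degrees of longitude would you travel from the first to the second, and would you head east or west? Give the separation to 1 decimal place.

Raw difference: 27.1 − -25.3 = 52.4°.
Normalise into (−180°, 180°]: 52.4° stays 52.4°.
Positive ⇒ the second point lies to the east; separation 52.4°.

52.4° east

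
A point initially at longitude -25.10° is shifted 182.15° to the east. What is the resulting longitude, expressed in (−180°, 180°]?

+157.05°

Start at -25.10°; shift +182.15° → +157.05°.
+157.05° already lies in (−180°, 180°].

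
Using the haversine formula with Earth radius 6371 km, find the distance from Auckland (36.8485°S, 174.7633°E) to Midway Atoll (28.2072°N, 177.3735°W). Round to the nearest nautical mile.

3931 nmi

Δλ = -177.3735 − 174.7633 = -352.1368°; wrapped into (−180°, 180°]: 7.8632°.
Δφ = 28.2072 − -36.8485 = 65.0557°.
a = sin²(Δφ/2) + cos φ₁ · cos φ₂ · sin²(Δλ/2) = 0.292447.
c = 2·atan2(√a, √(1−a)) = 1.14274 rad → d = 6371·c ≈ 7280.37 km ≈ 3931.09 nmi.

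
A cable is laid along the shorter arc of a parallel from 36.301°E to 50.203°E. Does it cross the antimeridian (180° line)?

No

Signed shortest Δλ = ((50.203 − 36.301 + 180) mod 360) − 180 = 13.902°.
Going east by 13.902° from +36.301° reaches +50.203° without touching 180°.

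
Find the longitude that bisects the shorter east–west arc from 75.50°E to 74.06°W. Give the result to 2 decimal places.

Signed shortest Δλ from +75.50° to -74.06° is -149.56°.
Midpoint longitude = +75.50° + (-149.56°)/2 = +75.50° − 74.78° = +0.72°.

0.72°E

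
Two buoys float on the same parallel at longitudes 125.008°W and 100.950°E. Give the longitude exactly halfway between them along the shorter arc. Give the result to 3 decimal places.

167.971°E

Signed shortest Δλ from -125.008° to +100.950° is -134.042°.
Midpoint longitude = -125.008° + (-134.042°)/2 = -125.008° − 67.021° = -192.029°.
Normalise into (−180°, 180°]: +167.971°.
(The naïve average (-125.008 + +100.950)/2 = -12.029° is on the wrong side of the globe.)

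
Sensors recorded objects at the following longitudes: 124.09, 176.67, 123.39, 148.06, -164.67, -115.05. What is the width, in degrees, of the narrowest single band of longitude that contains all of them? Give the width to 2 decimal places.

Sort the longitudes: -164.67°, -115.05°, +123.39°, +124.09°, +148.06°, +176.67°.
Eastward gaps between consecutive values (wrapping around): 49.62°, 238.44°, 0.70°, 23.97°, 28.61°, 18.66°.
Largest gap = 238.44° ⇒ minimal covering band is its complement: 360° − 238.44° = 121.56°.
Band runs from +123.39° eastward to -115.05°, crossing the antimeridian.

121.56°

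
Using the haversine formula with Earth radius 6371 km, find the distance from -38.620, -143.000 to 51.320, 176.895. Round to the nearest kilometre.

10734 km

Δλ = 176.895 − -143.000 = 319.895°; wrapped into (−180°, 180°]: -40.105°.
Δφ = 51.320 − -38.620 = 89.940°.
a = sin²(Δφ/2) + cos φ₁ · cos φ₂ · sin²(Δλ/2) = 0.556883.
c = 2·atan2(√a, √(1−a)) = 1.68481 rad → d = 6371·c ≈ 10733.93 km.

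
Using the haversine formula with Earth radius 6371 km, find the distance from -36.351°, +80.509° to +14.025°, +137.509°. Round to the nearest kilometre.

8187 km

Δλ = 137.509 − 80.509 = 57.000°.
Δφ = 14.025 − -36.351 = 50.376°.
a = sin²(Δφ/2) + cos φ₁ · cos φ₂ · sin²(Δλ/2) = 0.359034.
c = 2·atan2(√a, √(1−a)) = 1.28499 rad → d = 6371·c ≈ 8186.67 km.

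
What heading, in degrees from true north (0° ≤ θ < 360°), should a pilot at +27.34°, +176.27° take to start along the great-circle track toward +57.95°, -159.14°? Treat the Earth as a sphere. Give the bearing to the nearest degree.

Δλ = -159.14 − 176.27 = -335.41°; wrapped into (−180°, 180°]: 24.59°.
θ = atan2( sin Δλ · cos φ₂ , cos φ₁ · sin φ₂ − sin φ₁ · cos φ₂ · cos Δλ )
  = atan2(0.22082, 0.53129) = 22.569° → normalised to [0°, 360°): 22.569°.

23°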